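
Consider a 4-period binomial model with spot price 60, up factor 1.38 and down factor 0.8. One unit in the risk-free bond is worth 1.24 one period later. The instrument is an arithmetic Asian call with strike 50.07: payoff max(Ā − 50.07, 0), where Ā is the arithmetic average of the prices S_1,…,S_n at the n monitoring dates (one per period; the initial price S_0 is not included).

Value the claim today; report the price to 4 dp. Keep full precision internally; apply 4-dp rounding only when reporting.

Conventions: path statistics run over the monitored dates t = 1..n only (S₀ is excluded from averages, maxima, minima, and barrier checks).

price = 23.6291

No-arbitrage gives p* = (R−d)/(u−d) = 0.7586: enumerate every path, weight its payoff by its p*-probability, and discount by R^4.
Enumerate all 2^4 = 16 price paths (U = up ×1.38, D = down ×0.8); each path with k up-moves has probability p*^k·(1−p*)^(4−k).
DDDD: Ā=35.4240, payoff=0.0000, prob=0.003395
UDDD: Ā=61.1064, payoff=11.0364, prob=0.010669
DUDD: Ā=52.4064, payoff=2.3364, prob=0.010669
UUDD: Ā=90.4010, payoff=40.3310, prob=0.033531
DDUD: Ā=45.4464, payoff=0.0000, prob=0.010669
UDUD: Ā=78.3950, payoff=28.3250, prob=0.033531
DUUD: Ā=69.6950, payoff=19.6250, prob=0.033531
UUUD: Ā=120.2239, payoff=70.1539, prob=0.105384
DDDU: Ā=39.8784, payoff=0.0000, prob=0.010669
UDDU: Ā=68.7902, payoff=18.7202, prob=0.033531
DUDU: Ā=60.0902, payoff=10.0202, prob=0.033531
UUDU: Ā=103.6557, payoff=53.5857, prob=0.105384
DDUU: Ā=53.1302, payoff=3.0602, prob=0.033531
UDUU: Ā=91.6497, payoff=41.5797, prob=0.105384
DUUU: Ā=82.9497, payoff=32.8797, prob=0.105384
UUUU: Ā=143.0882, payoff=93.0182, prob=0.331206
Price = Σ prob·payoff / R^4 = 55.864349 / 2.364214 = 23.6291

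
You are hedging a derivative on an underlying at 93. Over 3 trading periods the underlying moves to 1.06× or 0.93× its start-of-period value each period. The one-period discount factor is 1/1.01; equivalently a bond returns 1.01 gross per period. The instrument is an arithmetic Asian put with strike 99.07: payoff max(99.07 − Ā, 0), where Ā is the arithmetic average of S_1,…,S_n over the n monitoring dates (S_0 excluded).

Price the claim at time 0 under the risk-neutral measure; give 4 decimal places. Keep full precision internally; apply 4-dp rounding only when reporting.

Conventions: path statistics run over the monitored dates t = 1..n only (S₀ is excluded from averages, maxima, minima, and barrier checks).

price = 5.4714

With p* = (R−d)/(u−d) = 0.6154, sum probability × payoff across the paths and divide by R^3.
Enumerate all 2^3 = 8 price paths (U = up ×1.06, D = down ×0.93); each path with k up-moves has probability p*^k·(1−p*)^(3−k).
DDD: Ā=80.5770, payoff=18.4930, prob=0.056896
UDD: Ā=91.8404, payoff=7.2296, prob=0.091033
DUD: Ā=87.8104, payoff=11.2596, prob=0.091033
UUD: Ā=100.0850, payoff=0.0000, prob=0.145653
DDU: Ā=84.0625, payoff=15.0075, prob=0.091033
UDU: Ā=95.8132, payoff=3.2568, prob=0.145653
DUU: Ā=91.7832, payoff=7.2868, prob=0.145653
UUU: Ā=104.6131, payoff=0.0000, prob=0.233045
Price = Σ prob·payoff / R^3 = 5.637196 / 1.030301 = 5.4714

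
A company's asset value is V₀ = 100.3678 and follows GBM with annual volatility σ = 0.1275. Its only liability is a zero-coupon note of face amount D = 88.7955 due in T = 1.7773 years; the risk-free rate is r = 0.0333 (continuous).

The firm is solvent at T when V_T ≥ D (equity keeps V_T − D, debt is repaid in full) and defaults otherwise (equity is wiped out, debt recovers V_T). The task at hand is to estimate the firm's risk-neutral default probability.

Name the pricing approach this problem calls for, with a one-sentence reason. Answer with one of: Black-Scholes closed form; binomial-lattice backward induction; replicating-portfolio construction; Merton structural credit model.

framework: Merton structural credit model

Key observation: the question is about default risk generated by asset-value dynamics against a debt face of 88.7955 — the structural framework prices exactly that.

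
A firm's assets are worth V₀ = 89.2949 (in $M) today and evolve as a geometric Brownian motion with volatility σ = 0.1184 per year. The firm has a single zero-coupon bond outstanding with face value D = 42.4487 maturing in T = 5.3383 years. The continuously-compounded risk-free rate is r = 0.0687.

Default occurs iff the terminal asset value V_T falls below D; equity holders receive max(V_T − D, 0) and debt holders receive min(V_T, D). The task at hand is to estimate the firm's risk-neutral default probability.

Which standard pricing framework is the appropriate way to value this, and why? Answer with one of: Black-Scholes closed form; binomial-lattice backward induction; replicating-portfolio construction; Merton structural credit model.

framework: Merton structural credit model

Key observation: a levered firm with one bullet debt due at 5.3383 years is the canonical structural-credit setup: equity is a call on the firm's assets struck at the face value.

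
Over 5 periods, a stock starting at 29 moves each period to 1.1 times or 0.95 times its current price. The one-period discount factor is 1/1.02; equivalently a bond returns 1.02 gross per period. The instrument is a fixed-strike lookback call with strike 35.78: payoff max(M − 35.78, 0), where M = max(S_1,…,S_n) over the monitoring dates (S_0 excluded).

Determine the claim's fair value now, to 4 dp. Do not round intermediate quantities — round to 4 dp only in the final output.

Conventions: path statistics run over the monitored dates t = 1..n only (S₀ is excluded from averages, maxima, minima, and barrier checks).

price = 0.9332

Under the martingale measure an up-move has probability p* = 0.4667; value the claim as the probability-weighted average of per-path payoffs, discounted 5 periods at R = 1.02.
Enumerate all 2^5 = 32 price paths (U = up ×1.1, D = down ×0.95); each path with k up-moves has probability p*^k·(1−p*)^(5−k).
DDDDD: M=27.5500, payoff=0.0000, prob=0.043151
UDDDD: M=31.9000, payoff=0.0000, prob=0.037757
DUDDD: M=30.3050, payoff=0.0000, prob=0.037757
UUDDD: M=35.0900, payoff=0.0000, prob=0.033038
DDUDD: M=28.7898, payoff=0.0000, prob=0.037757
UDUDD: M=33.3355, payoff=0.0000, prob=0.033038
DUUDD: M=33.3355, payoff=0.0000, prob=0.033038
UUUDD: M=38.5990, payoff=2.8190, prob=0.028908
DDDUD: M=27.5500, payoff=0.0000, prob=0.037757
UDDUD: M=31.9000, payoff=0.0000, prob=0.033038
DUDUD: M=31.6687, payoff=0.0000, prob=0.033038
UUDUD: M=36.6690, payoff=0.8891, prob=0.028908
DDUUD: M=31.6687, payoff=0.0000, prob=0.033038
UDUUD: M=36.6690, payoff=0.8891, prob=0.028908
DUUUD: M=36.6690, payoff=0.8891, prob=0.028908
UUUUD: M=42.4589, payoff=6.6789, prob=0.025294
DDDDU: M=27.5500, payoff=0.0000, prob=0.037757
UDDDU: M=31.9000, payoff=0.0000, prob=0.033038
DUDDU: M=30.3050, payoff=0.0000, prob=0.033038
UUDDU: M=35.0900, payoff=0.0000, prob=0.028908
DDUDU: M=30.0853, payoff=0.0000, prob=0.033038
UDUDU: M=34.8356, payoff=0.0000, prob=0.028908
DUUDU: M=34.8356, payoff=0.0000, prob=0.028908
UUUDU: M=40.3360, payoff=4.5560, prob=0.025294
DDDUU: M=30.0853, payoff=0.0000, prob=0.033038
UDDUU: M=34.8356, payoff=0.0000, prob=0.028908
DUDUU: M=34.8356, payoff=0.0000, prob=0.028908
UUDUU: M=40.3360, payoff=4.5560, prob=0.025294
DDUUU: M=34.8356, payoff=0.0000, prob=0.028908
UDUUU: M=40.3360, payoff=4.5560, prob=0.025294
DUUUU: M=40.3360, payoff=4.5560, prob=0.025294
UUUUU: M=46.7048, payoff=10.9248, prob=0.022133
Price = Σ prob·payoff / R^5 = 1.030290 / 1.104081 = 0.9332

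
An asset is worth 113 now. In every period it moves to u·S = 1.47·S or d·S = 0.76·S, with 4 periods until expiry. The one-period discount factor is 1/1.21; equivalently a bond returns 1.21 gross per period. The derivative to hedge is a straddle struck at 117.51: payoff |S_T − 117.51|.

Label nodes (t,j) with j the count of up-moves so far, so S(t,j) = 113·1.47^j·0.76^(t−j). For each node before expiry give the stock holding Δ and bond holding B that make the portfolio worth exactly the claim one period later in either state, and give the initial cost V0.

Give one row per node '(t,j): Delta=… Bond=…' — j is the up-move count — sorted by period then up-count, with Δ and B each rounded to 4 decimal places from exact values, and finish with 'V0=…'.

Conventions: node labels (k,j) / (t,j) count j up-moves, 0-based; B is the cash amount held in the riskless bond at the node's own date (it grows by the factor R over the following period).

Risk-neutral probability p* = (R−d)/(u−d) = (1.21−0.76)/(1.47−0.76) = 0.6338.
Terminal payoffs: V(4,0)=79.8107, V(4,1)=44.5917, V(4,2)=23.5293, V(4,3)=155.2898, V(4,4)=410.1422
  t=3,j=0: stock 49.6043 → up 72.9183 (V=44.5917), down 37.6993 (V=79.8107). Price 47.5114; hedge Δ=-1.0000, bond B=97.1157.
  t=3,j=1: stock 95.9451 → up 141.0393 (V=23.5293), down 72.9183 (V=44.5917). Price 25.8201; hedge Δ=-0.3092, bond B=55.4854.
  t=3,j=2: stock 185.5781 → up 272.7998 (V=155.2898), down 141.0393 (V=23.5293). Price 88.4624; hedge Δ=1.0000, bond B=-97.1157.
  t=3,j=3: stock 358.9471 → up 527.6522 (V=410.1422), down 272.7998 (V=155.2898). Price 261.8314; hedge Δ=1.0000, bond B=-97.1157.
  t=2,j=0: stock 65.2688 → up 95.9451 (V=25.8201), down 49.6043 (V=47.5114). Price 27.9036; hedge Δ=-0.4681, bond B=58.4548.
  t=2,j=1: stock 126.2436 → up 185.5781 (V=88.4624), down 95.9451 (V=25.8201). Price 54.1512; hedge Δ=0.6989, bond B=-34.0774.
  t=2,j=2: stock 244.1817 → up 358.9471 (V=261.8314), down 185.5781 (V=88.4624). Price 163.9208; hedge Δ=1.0000, bond B=-80.2609.
  t=1,j=0: stock 85.8800 → up 126.2436 (V=54.1512), down 65.2688 (V=27.9036). Price 36.8094; hedge Δ=0.4305, bond B=-0.1590.
  t=1,j=1: stock 166.1100 → up 244.1817 (V=163.9208), down 126.2436 (V=54.1512). Price 102.2508; hedge Δ=0.9307, bond B=-52.3542.
  t=0,j=0: stock 113.0000 → up 166.1100 (V=102.2508), down 85.8800 (V=36.8094). Price 64.6995; hedge Δ=0.8157, bond B=-27.4715.
As a check, the time-0 holding Δ(0,0)·S0 + B(0,0) comes to 64.6995 — exactly V0.

(0,0): Delta=0.8157 Bond=-27.4715
(1,0): Delta=0.4305 Bond=-0.1590
(1,1): Delta=0.9307 Bond=-52.3542
(2,0): Delta=-0.4681 Bond=58.4548
(2,1): Delta=0.6989 Bond=-34.0774
(2,2): Delta=1.0000 Bond=-80.2609
(3,0): Delta=-1.0000 Bond=97.1157
(3,1): Delta=-0.3092 Bond=55.4854
(3,2): Delta=1.0000 Bond=-97.1157
(3,3): Delta=1.0000 Bond=-97.1157
V0=64.6995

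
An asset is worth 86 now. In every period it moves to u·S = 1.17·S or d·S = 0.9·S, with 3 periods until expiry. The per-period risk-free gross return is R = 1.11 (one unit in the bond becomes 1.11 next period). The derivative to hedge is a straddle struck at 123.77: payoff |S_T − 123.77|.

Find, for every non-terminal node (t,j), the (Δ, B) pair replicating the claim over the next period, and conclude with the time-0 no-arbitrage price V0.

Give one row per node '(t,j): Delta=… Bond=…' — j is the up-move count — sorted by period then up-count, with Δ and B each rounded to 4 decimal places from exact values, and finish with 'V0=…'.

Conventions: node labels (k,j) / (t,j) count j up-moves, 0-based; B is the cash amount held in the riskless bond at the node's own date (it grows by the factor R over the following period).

No-arbitrage ⇒ martingale measure with p* = (R−d)/(u−d) = 0.7778.
Expiry values: V(3,0)=61.0760, V(3,1)=42.2678, V(3,2)=17.8171, V(3,3)=13.9687
  t=2,j=0: stock 69.6600 → up 81.5022 (V=42.2678), down 62.6940 (V=61.0760). Price 41.8445; hedge Δ=-1.0000, bond B=111.5045.
  t=2,j=1: stock 90.5580 → up 105.9529 (V=17.8171), down 81.5022 (V=42.2678). Price 20.9465; hedge Δ=-1.0000, bond B=111.5045.
  t=2,j=2: stock 117.7254 → up 137.7387 (V=13.9687), down 105.9529 (V=17.8171). Price 13.3549; hedge Δ=-0.1211, bond B=27.6083.
  t=1,j=0: stock 77.4000 → up 90.5580 (V=20.9465), down 69.6600 (V=41.8445). Price 23.0545; hedge Δ=-1.0000, bond B=100.4545.
  t=1,j=1: stock 100.6200 → up 117.7254 (V=13.3549), down 90.5580 (V=20.9465). Price 13.5513; hedge Δ=-0.2794, bond B=41.6684.
  t=0,j=0: stock 86.0000 → up 100.6200 (V=13.5513), down 77.4000 (V=23.0545). Price 14.1109; hedge Δ=-0.4093, bond B=49.3081.
Verification: the root portfolio costs Δ(0,0)·S0 + B(0,0) = 14.1109, matching V0.

(0,0): Delta=-0.4093 Bond=49.3081
(1,0): Delta=-1.0000 Bond=100.4545
(1,1): Delta=-0.2794 Bond=41.6684
(2,0): Delta=-1.0000 Bond=111.5045
(2,1): Delta=-1.0000 Bond=111.5045
(2,2): Delta=-0.1211 Bond=27.6083
V0=14.1109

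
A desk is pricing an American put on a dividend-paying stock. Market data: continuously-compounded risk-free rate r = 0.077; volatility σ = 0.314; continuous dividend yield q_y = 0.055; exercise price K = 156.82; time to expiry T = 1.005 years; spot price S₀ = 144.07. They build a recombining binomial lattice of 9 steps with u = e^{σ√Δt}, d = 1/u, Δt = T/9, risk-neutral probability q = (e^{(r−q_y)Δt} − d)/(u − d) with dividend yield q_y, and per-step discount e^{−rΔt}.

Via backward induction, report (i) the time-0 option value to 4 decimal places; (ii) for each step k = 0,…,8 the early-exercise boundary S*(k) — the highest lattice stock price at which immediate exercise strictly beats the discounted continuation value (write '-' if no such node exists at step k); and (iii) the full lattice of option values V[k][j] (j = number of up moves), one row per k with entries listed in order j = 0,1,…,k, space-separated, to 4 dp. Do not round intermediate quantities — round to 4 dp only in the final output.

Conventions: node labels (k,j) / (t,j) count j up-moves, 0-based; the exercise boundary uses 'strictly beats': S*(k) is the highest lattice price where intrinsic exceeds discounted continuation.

Δt=0.11167, u=1.11063, d=0.90039, q=0.48549, disc=e^(-rΔt)=0.99144
k=9 terminal: V=max(K-S,0) → 100.7866 87.7028 71.5639 51.6566 27.1009 0.0000 0.0000 0.0000 0.0000 0.0000
k=8: j=0 S=62.2324 intr=94.5876 cont=93.6261 V=94.5876[EX]; j=1 S=76.7637 intr=80.0563 cont=79.1837 V=80.0563[EX]; j=2 S=94.6880 intr=62.1320 cont=61.3692 V=62.1320[EX]; j=3 S=116.7977 intr=40.0223 cont=39.3948 V=40.0223[EX]; j=4 S=144.0700 intr=12.7500 cont=13.8243 V=13.8243[hold]; j=5 S=177.7104 intr=0.0000 cont=0.0000 V=0.0000[hold]; j=6 S=219.2059 intr=0.0000 cont=0.0000 V=0.0000[hold]; j=7 S=270.3905 intr=0.0000 cont=0.0000 V=0.0000[hold]; j=8 S=333.5268 intr=0.0000 cont=0.0000 V=0.0000[hold]  S*(8)=116.7977
k=7: j=0 S=69.1172 intr=87.7028 cont=86.7834 V=87.7028[EX]; j=1 S=85.2561 intr=71.5639 cont=70.7433 V=71.5639[EX]; j=2 S=105.1634 intr=51.6566 cont=50.9579 V=51.6566[EX]; j=3 S=129.7191 intr=27.1009 cont=27.0696 V=27.1009[EX]; j=4 S=160.0086 intr=0.0000 cont=7.0518 V=7.0518[hold]; j=5 S=197.3706 intr=0.0000 cont=0.0000 V=0.0000[hold]; j=6 S=243.4568 intr=0.0000 cont=0.0000 V=0.0000[hold]; j=7 S=300.3040 intr=0.0000 cont=0.0000 V=0.0000[hold]  S*(7)=129.7191
k=6: j=0 S=76.7637 intr=80.0563 cont=79.1837 V=80.0563[EX]; j=1 S=94.6880 intr=62.1320 cont=61.3692 V=62.1320[EX]; j=2 S=116.7977 intr=40.0223 cont=39.3948 V=40.0223[EX]; j=3 S=144.0700 intr=12.7500 cont=17.2186 V=17.2186[hold]; j=4 S=177.7104 intr=0.0000 cont=3.5972 V=3.5972[hold]; j=5 S=219.2059 intr=0.0000 cont=0.0000 V=0.0000[hold]; j=6 S=270.3905 intr=0.0000 cont=0.0000 V=0.0000[hold]  S*(6)=116.7977
k=5: j=0 S=85.2561 intr=71.5639 cont=70.7433 V=71.5639[EX]; j=1 S=105.1634 intr=51.6566 cont=50.9579 V=51.6566[EX]; j=2 S=129.7191 intr=27.1009 cont=28.7034 V=28.7034[hold]; j=3 S=160.0086 intr=0.0000 cont=10.5147 V=10.5147[hold]; j=4 S=197.3706 intr=0.0000 cont=1.8349 V=1.8349[hold]; j=5 S=243.4568 intr=0.0000 cont=0.0000 V=0.0000[hold]  S*(5)=105.1634
k=4: j=0 S=94.6880 intr=62.1320 cont=61.3692 V=62.1320[EX]; j=1 S=116.7977 intr=40.0223 cont=40.1662 V=40.1662[hold]; j=2 S=144.0700 intr=12.7500 cont=19.7028 V=19.7028[hold]; j=3 S=177.7104 intr=0.0000 cont=6.2468 V=6.2468[hold]; j=4 S=219.2059 intr=0.0000 cont=0.9360 V=0.9360[hold]  S*(4)=94.6880
k=3: j=0 S=105.1634 intr=51.6566 cont=51.0271 V=51.6566[EX]; j=1 S=129.7191 intr=27.1009 cont=29.9726 V=29.9726[hold]; j=2 S=160.0086 intr=0.0000 cont=13.0573 V=13.0573[hold]; j=3 S=197.3706 intr=0.0000 cont=3.6370 V=3.6370[hold]  S*(3)=105.1634
k=2: j=0 S=116.7977 intr=40.0223 cont=40.7771 V=40.7771[hold]; j=1 S=144.0700 intr=12.7500 cont=21.5740 V=21.5740[hold]; j=2 S=177.7104 intr=0.0000 cont=8.4112 V=8.4112[hold]  S*(2)=-
k=1: j=0 S=129.7191 intr=27.1009 cont=31.1849 V=31.1849[hold]; j=1 S=160.0086 intr=0.0000 cont=15.0536 V=15.0536[hold]  S*(1)=-
k=0: j=0 S=144.0700 intr=12.7500 cont=23.1533 V=23.1533[hold]  S*(0)=-

price = 23.1533
boundary = - - - 105.1634 94.6880 105.1634 116.7977 129.7191 116.7977
tree:
23.1533
31.1849 15.0536
40.7771 21.5740 8.4112
51.6566 29.9726 13.0573 3.6370
62.1320 40.1662 19.7028 6.2468 0.9360
71.5639 51.6566 28.7034 10.5147 1.8349 0.0000
80.0563 62.1320 40.0223 17.2186 3.5972 0.0000 0.0000
87.7028 71.5639 51.6566 27.1009 7.0518 0.0000 0.0000 0.0000
94.5876 80.0563 62.1320 40.0223 13.8243 0.0000 0.0000 0.0000 0.0000
100.7866 87.7028 71.5639 51.6566 27.1009 0.0000 0.0000 0.0000 0.0000 0.0000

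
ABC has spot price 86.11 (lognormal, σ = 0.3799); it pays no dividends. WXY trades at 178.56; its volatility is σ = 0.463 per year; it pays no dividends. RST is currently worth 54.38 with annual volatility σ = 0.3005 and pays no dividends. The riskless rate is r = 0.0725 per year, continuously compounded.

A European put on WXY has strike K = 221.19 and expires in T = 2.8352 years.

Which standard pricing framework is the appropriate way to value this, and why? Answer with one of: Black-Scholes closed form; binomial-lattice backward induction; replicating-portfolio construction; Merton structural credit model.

Key observation: a European claim on WXY (strike 221.19) — a lognormal (GBM) underlying with constant rate and volatility — has an exact closed-form value; no lattice or capital structure is involved.

framework: Black-Scholes closed form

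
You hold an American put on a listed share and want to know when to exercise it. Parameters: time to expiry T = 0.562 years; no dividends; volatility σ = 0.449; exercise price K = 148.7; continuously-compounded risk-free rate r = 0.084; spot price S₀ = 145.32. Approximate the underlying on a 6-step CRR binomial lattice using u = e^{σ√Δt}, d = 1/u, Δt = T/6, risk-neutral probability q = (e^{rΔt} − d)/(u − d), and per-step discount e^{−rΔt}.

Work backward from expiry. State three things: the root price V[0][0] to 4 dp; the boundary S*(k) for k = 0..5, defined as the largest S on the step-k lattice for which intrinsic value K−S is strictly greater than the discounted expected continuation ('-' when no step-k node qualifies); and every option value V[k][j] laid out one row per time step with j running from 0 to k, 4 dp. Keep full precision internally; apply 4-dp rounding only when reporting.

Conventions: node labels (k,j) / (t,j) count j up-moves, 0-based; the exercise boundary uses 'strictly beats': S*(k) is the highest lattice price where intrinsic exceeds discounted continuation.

price = 18.2622
boundary = - - - 96.2250 110.3995 126.6619
tree:
18.2622
27.0682 9.5468
38.6103 15.6949 3.4107
52.4750 25.0456 6.3812 0.4268
64.8296 38.3005 11.8879 0.8507 0.0000
75.5980 52.4750 22.0381 1.6957 0.0000 0.0000
84.9838 64.8296 38.3005 3.3800 0.0000 0.0000 0.0000

Δt=0.09367  u=1.14731  d=0.87161  q=0.49435  discount=0.99216
step 6 (expiry): payoffs max(K−S,0) = 84.9838 64.8296 38.3005 3.3800 0.0000 0.0000 0.0000
step 5: (k=5,j=0): S=73.1020, K−S=75.5980, hold=74.4326 ⇒ V=75.5980 exercise | (k=5,j=1): S=96.2250, K−S=52.4750, hold=51.3097 ⇒ V=52.4750 exercise | (k=5,j=2): S=126.6619, K−S=22.0381, hold=20.8727 ⇒ V=22.0381 exercise | (k=5,j=3): S=166.7265, K−S=0.0000, hold=1.6957 ⇒ V=1.6957 continue | (k=5,j=4): S=219.4639, K−S=0.0000, hold=0.0000 ⇒ V=0.0000 continue | (k=5,j=5): S=288.8827, K−S=0.0000, hold=0.0000 ⇒ V=0.0000 continue  boundary S*=126.6619
step 4: (k=4,j=0): S=83.8704, K−S=64.8296, hold=63.6643 ⇒ V=64.8296 exercise | (k=4,j=1): S=110.3995, K−S=38.3005, hold=37.1352 ⇒ V=38.3005 exercise | (k=4,j=2): S=145.3200, K−S=3.3800, hold=11.8879 ⇒ V=11.8879 continue | (k=4,j=3): S=191.2863, K−S=0.0000, hold=0.8507 ⇒ V=0.8507 continue | (k=4,j=4): S=251.7922, K−S=0.0000, hold=0.0000 ⇒ V=0.0000 continue  boundary S*=110.3995
step 3: (k=3,j=0): S=96.2250, K−S=52.4750, hold=51.3097 ⇒ V=52.4750 exercise | (k=3,j=1): S=126.6619, K−S=22.0381, hold=25.0456 ⇒ V=25.0456 continue | (k=3,j=2): S=166.7265, K−S=0.0000, hold=6.3812 ⇒ V=6.3812 continue | (k=3,j=3): S=219.4639, K−S=0.0000, hold=0.4268 ⇒ V=0.4268 continue  boundary S*=96.2250
step 2: (k=2,j=0): S=110.3995, K−S=38.3005, hold=38.6103 ⇒ V=38.6103 continue | (k=2,j=1): S=145.3200, K−S=3.3800, hold=15.6949 ⇒ V=15.6949 continue | (k=2,j=2): S=191.2863, K−S=0.0000, hold=3.4107 ⇒ V=3.4107 continue  boundary S*=-
step 1: (k=1,j=0): S=126.6619, K−S=22.0381, hold=27.0682 ⇒ V=27.0682 continue | (k=1,j=1): S=166.7265, K−S=0.0000, hold=9.5468 ⇒ V=9.5468 continue  boundary S*=-
step 0: (k=0,j=0): S=145.3200, K−S=3.3800, hold=18.2622 ⇒ V=18.2622 continue  boundary S*=-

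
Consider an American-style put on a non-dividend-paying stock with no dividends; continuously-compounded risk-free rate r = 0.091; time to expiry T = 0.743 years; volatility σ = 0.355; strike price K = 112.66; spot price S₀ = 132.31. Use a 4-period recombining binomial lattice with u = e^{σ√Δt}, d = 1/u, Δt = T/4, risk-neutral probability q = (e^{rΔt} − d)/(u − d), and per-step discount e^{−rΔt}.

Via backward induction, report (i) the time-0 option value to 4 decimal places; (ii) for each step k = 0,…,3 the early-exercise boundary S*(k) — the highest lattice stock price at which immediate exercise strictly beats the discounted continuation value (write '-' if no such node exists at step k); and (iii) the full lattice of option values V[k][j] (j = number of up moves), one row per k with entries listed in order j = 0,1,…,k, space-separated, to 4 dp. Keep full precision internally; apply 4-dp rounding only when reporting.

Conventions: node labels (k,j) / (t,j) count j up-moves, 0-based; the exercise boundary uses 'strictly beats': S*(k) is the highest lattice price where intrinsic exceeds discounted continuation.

params: Δt=0.18575 u=1.16533 d=0.85813 q=0.51732 e^(-rΔt)=0.98324
t_4 payoffs: 40.9130 15.2288 0.0000 0.0000 0.0000
t_3: node(3,0) S=83.6086 payoff=29.0514 vs cont=27.1631 → 29.0514 [stop]  node(3,1) S=113.5391 payoff=0.0000 vs cont=7.2275 → 7.2275 [wait]  node(3,2) S=154.1842 payoff=0.0000 vs cont=0.0000 → 0.0000 [wait]  node(3,3) S=209.3796 payoff=0.0000 vs cont=0.0000 → 0.0000 [wait]  ⇒ S*(3)=83.6086
t_2: node(2,0) S=97.4312 payoff=15.2288 vs cont=17.4638 → 17.4638 [wait]  node(2,1) S=132.3100 payoff=0.0000 vs cont=3.4301 → 3.4301 [wait]  node(2,2) S=179.6748 payoff=0.0000 vs cont=0.0000 → 0.0000 [wait]  ⇒ S*(2)=-
t_1: node(1,0) S=113.5391 payoff=0.0000 vs cont=10.0329 → 10.0329 [wait]  node(1,1) S=154.1842 payoff=0.0000 vs cont=1.6279 → 1.6279 [wait]  ⇒ S*(1)=-
t_0: node(0,0) S=132.3100 payoff=0.0000 vs cont=5.5896 → 5.5896 [wait]  ⇒ S*(0)=-

price = 5.5896
boundary = - - - 83.6086
tree:
5.5896
10.0329 1.6279
17.4638 3.4301 0.0000
29.0514 7.2275 0.0000 0.0000
40.9130 15.2288 0.0000 0.0000 0.0000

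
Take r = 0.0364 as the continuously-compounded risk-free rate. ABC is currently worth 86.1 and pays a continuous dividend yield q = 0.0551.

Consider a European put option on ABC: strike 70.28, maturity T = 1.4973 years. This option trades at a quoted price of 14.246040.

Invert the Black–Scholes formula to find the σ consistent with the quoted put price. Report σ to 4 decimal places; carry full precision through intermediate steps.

At σ = 0.5740 the Black–Scholes value reproduces the quote:
σ√T = 0.574·√1.4973 = 0.702371
d₁ = (ln(S/K) + (r−q+σ²/2)T) / (σ√T) = (ln(86.1/70.28) + (0.0364−0.0551+0.574²/2)·1.4973) / 0.702371 = (0.203022 + 0.218663) / 0.702371 = 0.600374
d₂ = d₁ − σ√T = 0.600374 − 0.702371 = -0.101997
e^{−rT} = 0.946957
e^{−qT} = 0.920810
N(−d₁) = 0.274129,  N(−d₂) = 0.540620
V = K·e^{−rT}·N(−d₂) − S·e^{−qT}·N(−d₁) = 35.979439 − 21.733399 = 14.246040 (the observed quote) — the price is monotone increasing in volatility, hence this σ is the only solution

sigma = 0.5740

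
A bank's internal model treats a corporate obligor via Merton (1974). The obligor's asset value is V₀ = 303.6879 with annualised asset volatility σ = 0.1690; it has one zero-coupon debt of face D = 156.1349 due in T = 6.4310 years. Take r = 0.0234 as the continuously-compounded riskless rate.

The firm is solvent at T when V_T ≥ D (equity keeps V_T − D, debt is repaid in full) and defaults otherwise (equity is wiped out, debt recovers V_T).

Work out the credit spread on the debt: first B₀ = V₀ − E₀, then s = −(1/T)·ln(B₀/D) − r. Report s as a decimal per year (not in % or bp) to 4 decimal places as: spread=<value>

spread=0.0011

Equity is a call on the firm's assets struck at D = 156.1349:
d₁ = [ln(V₀/D) + (r + σ²/2)T] / (σ√T)
   = [ln(303.6879/156.1349) + (0.0234 + 0.5·0.1690²)·6.4310] / (0.1690·√6.4310)
   = [0.665280 + 0.242323] / 0.428574 = 2.117728
d₂ = d₁ − σ√T = 2.117728 − 0.428574 = 1.689154
N(d₁) = 0.982901,  N(d₂) = 0.954405,  e^(−rT) = 0.860290
E₀ = V₀·N(d₁) − D·e^(−rT)·N(d₂)
   = 303.6879·0.982901 − 156.1349·0.860290·0.954405 = 170.298163
B₀ = V₀ − E₀ = 303.6879 − 170.298163 = 133.389737
spread = −(1/T)·ln(B₀/D) − r = −(1/6.4310)·ln(133.389737/156.1349) − 0.0234 = 0.00108222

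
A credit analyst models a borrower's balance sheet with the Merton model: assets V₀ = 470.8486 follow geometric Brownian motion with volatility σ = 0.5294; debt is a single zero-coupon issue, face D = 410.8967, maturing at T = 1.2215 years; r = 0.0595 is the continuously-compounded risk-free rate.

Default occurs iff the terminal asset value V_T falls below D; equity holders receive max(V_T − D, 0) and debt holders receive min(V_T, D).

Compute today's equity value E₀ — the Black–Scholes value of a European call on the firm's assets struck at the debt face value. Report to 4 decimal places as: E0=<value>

Apply the equity-as-call identities (strike 410.8967, horizon 1.2215 years):
d₁ = [ln(V₀/D) + (r + σ²/2)T] / (σ√T)
   = [ln(470.8486/410.8967) + (0.0595 + 0.5·0.5294²)·1.2215] / (0.5294·√1.2215)
   = [0.136195 + 0.243851] / 0.585101 = 0.649538
d₂ = d₁ − σ√T = 0.649538 − 0.585101 = 0.064438
N(d₁) = 0.742005,  N(d₂) = 0.525689,  e^(−rT) = 0.929899
E₀ = V₀·N(d₁) − D·e^(−rT)·N(d₂)
   = 470.8486·0.742005 − 410.8967·0.929899·0.525689 = 148.510072

E0=148.5101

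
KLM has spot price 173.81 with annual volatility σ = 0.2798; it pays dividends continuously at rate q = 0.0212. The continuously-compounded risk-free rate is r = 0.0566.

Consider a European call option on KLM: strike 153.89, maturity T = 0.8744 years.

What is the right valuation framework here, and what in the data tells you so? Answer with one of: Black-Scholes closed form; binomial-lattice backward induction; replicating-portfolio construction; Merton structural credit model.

framework: Black-Scholes closed form

Key observation: the strike-153.89 call on KLM is European-exercise on a continuously-modelled lognormal underlying, so its value is a single closed-form evaluation.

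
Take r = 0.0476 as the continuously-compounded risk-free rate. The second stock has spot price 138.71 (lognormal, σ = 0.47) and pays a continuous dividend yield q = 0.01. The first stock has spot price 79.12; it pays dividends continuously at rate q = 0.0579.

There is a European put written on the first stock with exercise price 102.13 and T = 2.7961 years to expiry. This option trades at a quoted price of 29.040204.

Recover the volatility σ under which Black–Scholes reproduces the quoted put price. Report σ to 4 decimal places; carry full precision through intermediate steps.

At σ = 0.3027 the Black–Scholes value reproduces the quote:
σ√T = 0.3027·√2.7961 = 0.506161
d₁ = (ln(S/K) + (r−q+σ²/2)T) / (σ√T) = (ln(79.12/102.13) + (0.0476−0.0579+0.3027²/2)·2.7961) / 0.506161 = (-0.255281 + 0.099300) / 0.506161 = -0.308165
d₂ = d₁ − σ√T = -0.308165 − 0.506161 = -0.814326
e^{−rT} = 0.875382
e^{−qT} = 0.850531
N(−d₁) = 0.621022,  N(−d₂) = 0.792271
V = K·e^{−rT}·N(−d₂) − S·e^{−qT}·N(−d₁) = 70.831249 − 41.791045 = 29.040204 (matching the quote); vega is positive throughout, so no other σ reproduces this price

sigma = 0.3027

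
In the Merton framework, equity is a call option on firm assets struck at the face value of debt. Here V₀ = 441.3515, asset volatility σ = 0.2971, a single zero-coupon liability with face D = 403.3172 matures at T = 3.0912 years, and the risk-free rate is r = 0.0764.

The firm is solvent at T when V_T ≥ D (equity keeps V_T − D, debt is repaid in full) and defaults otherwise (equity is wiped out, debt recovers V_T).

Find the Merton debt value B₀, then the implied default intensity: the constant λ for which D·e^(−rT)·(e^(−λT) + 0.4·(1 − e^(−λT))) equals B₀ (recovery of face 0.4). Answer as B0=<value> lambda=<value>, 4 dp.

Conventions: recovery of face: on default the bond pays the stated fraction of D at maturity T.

Work the structural quantities from V₀ = 441.3515 against face 403.3172:
d₁ = [ln(V₀/D) + (r + σ²/2)T] / (σ√T)
   = [ln(441.3515/403.3172) + (0.0764 + 0.5·0.2971²)·3.0912] / (0.2971·√3.0912)
   = [0.090118 + 0.372595] / 0.522356 = 0.885821
d₂ = d₁ − σ√T = 0.885821 − 0.522356 = 0.363466
N(d₁) = 0.812143,  N(d₂) = 0.641871,  e^(−rT) = 0.789648
E₀ = V₀·N(d₁) − D·e^(−rT)·N(d₂)
   = 441.3515·0.812143 − 403.3172·0.789648·0.641871 = 154.018151
B₀ = V₀ − E₀ = 441.3515 − 154.018151 = 287.333349
e^(−λT) = (B₀·e^(rT)/D − 0.4)/(1 − 0.4) = (287.3333·1.266387/403.3172 − 0.4)/0.6 = 0.83700940
λ = −ln(0.83700940)/3.0912 = 0.057557

B0=287.3333 lambda=0.0576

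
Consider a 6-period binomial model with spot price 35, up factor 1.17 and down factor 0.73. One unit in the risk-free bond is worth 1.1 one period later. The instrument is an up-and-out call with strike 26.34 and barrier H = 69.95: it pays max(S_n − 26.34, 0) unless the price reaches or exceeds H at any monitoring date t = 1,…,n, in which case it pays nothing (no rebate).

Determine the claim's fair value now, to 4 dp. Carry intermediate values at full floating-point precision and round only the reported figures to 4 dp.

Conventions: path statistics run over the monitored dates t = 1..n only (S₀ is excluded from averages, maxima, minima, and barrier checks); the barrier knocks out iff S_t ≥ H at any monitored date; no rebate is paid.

price = 6.5258

Set p* = 0.8409 (from d < R < u); the path-dependent value is the discounted p*-expectation over all price paths.
Enumerate all 2^6 = 64 price paths (U = up ×1.17, D = down ×0.73); each path with k up-moves has probability p*^k·(1−p*)^(6−k).
DDDDDD: M=25.5500, payoff=0.0000, prob=0.000016
UDDDDD: M=40.9500, payoff=0.0000, prob=0.000086
DUDDDD: M=29.8935, payoff=0.0000, prob=0.000086
UUDDDD: M=47.9115, payoff=0.0000, prob=0.000453
DDUDDD: M=25.5500, payoff=0.0000, prob=0.000086
UDUDDD: M=40.9500, payoff=0.0000, prob=0.000453
DUUDDD: M=34.9754, payoff=0.0000, prob=0.000453
UUUDDD: M=56.0565, payoff=0.0000, prob=0.002394
DDDUDD: M=25.5500, payoff=0.0000, prob=0.000086
UDDUDD: M=40.9500, payoff=0.0000, prob=0.000453
DUDUDD: M=29.8935, payoff=0.0000, prob=0.000453
UUDUDD: M=47.9115, payoff=0.0000, prob=0.002394
DDUUDD: M=25.5500, payoff=0.0000, prob=0.000453
UDUUDD: M=40.9500, payoff=0.0000, prob=0.002394
DUUUDD: M=40.9212, payoff=0.0000, prob=0.002394
UUUUDD: M=65.5861, payoff=8.6108, prob=0.012656
DDDDUD: M=25.5500, payoff=0.0000, prob=0.000086
UDDDUD: M=40.9500, payoff=0.0000, prob=0.000453
DUDDUD: M=29.8935, payoff=0.0000, prob=0.000453
UUDDUD: M=47.9115, payoff=0.0000, prob=0.002394
DDUDUD: M=25.5500, payoff=0.0000, prob=0.000453
UDUDUD: M=40.9500, payoff=0.0000, prob=0.002394
DUUDUD: M=34.9754, payoff=0.0000, prob=0.002394
UUUDUD: M=56.0565, payoff=8.6108, prob=0.012656
DDDUUD: M=25.5500, payoff=0.0000, prob=0.000453
UDDUUD: M=40.9500, payoff=0.0000, prob=0.002394
DUDUUD: M=29.8935, payoff=0.0000, prob=0.002394
UUDUUD: M=47.9115, payoff=8.6108, prob=0.012656
DDUUUD: M=29.8725, payoff=0.0000, prob=0.002394
UDUUUD: M=47.8778, payoff=8.6108, prob=0.012656
DUUUUD: M=47.8778, payoff=8.6108, prob=0.012656
UUUUUD: M=76.7357, payoff=0.0000, prob=0.066895
DDDDDU: M=25.5500, payoff=0.0000, prob=0.000086
UDDDDU: M=40.9500, payoff=0.0000, prob=0.000453
DUDDDU: M=29.8935, payoff=0.0000, prob=0.000453
UUDDDU: M=47.9115, payoff=0.0000, prob=0.002394
DDUDDU: M=25.5500, payoff=0.0000, prob=0.000453
UDUDDU: M=40.9500, payoff=0.0000, prob=0.002394
DUUDDU: M=34.9754, payoff=0.0000, prob=0.002394
UUUDDU: M=56.0565, payoff=8.6108, prob=0.012656
DDDUDU: M=25.5500, payoff=0.0000, prob=0.000453
UDDUDU: M=40.9500, payoff=0.0000, prob=0.002394
DUDUDU: M=29.8935, payoff=0.0000, prob=0.002394
UUDUDU: M=47.9115, payoff=8.6108, prob=0.012656
DDUUDU: M=25.5500, payoff=0.0000, prob=0.002394
UDUUDU: M=40.9500, payoff=8.6108, prob=0.012656
DUUUDU: M=40.9212, payoff=8.6108, prob=0.012656
UUUUDU: M=65.5861, payoff=29.6770, prob=0.066895
DDDDUU: M=25.5500, payoff=0.0000, prob=0.000453
UDDDUU: M=40.9500, payoff=0.0000, prob=0.002394
DUDDUU: M=29.8935, payoff=0.0000, prob=0.002394
UUDDUU: M=47.9115, payoff=8.6108, prob=0.012656
DDUDUU: M=25.5500, payoff=0.0000, prob=0.002394
UDUDUU: M=40.9500, payoff=8.6108, prob=0.012656
DUUDUU: M=34.9754, payoff=8.6108, prob=0.012656
UUUDUU: M=56.0565, payoff=29.6770, prob=0.066895
DDDUUU: M=25.5500, payoff=0.0000, prob=0.002394
UDDUUU: M=40.9500, payoff=8.6108, prob=0.012656
DUDUUU: M=34.9508, payoff=8.6108, prob=0.012656
UUDUUU: M=56.0170, payoff=29.6770, prob=0.066895
DDUUUU: M=34.9508, payoff=8.6108, prob=0.012656
UDUUUU: M=56.0170, payoff=29.6770, prob=0.066895
DUUUUU: M=56.0170, payoff=29.6770, prob=0.066895
UUUUUU: M=89.7807, payoff=0.0000, prob=0.353585
Price = Σ prob·payoff / R^6 = 11.560800 / 1.771561 = 6.5258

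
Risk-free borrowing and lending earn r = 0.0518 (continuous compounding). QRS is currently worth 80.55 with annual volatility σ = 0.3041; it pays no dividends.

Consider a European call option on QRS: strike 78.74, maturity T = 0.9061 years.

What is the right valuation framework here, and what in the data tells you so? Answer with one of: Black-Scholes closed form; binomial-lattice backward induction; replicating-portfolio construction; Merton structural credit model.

framework: Black-Scholes closed form

Key observation: everything needed for the exact continuous-time valuation of the European call on QRS (strike 78.74) is given, and no feature rules the closed form out.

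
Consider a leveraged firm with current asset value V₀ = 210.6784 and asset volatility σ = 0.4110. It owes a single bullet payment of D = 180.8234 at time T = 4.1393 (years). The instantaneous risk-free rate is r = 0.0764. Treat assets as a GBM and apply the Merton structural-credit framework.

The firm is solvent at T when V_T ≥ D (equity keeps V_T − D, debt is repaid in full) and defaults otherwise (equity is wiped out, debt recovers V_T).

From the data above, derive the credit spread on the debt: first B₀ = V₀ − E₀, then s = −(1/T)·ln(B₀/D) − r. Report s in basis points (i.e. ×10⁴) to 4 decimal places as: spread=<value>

spread=483.5741

With assets at 210.6784 and a single debt payment of 180.8234 at 4.1393 years:
d₁ = [ln(V₀/D) + (r + σ²/2)T] / (σ√T)
   = [ln(210.6784/180.8234) + (0.0764 + 0.5·0.4110²)·4.1393] / (0.4110·√4.1393)
   = [0.152812 + 0.665850] / 0.836191 = 0.979037
d₂ = d₁ − σ√T = 0.979037 − 0.836191 = 0.142847
N(d₁) = 0.836219,  N(d₂) = 0.556794,  e^(−rT) = 0.728883
E₀ = V₀·N(d₁) − D·e^(−rT)·N(d₂)
   = 210.6784·0.836219 − 180.8234·0.728883·0.556794 = 102.788363
B₀ = V₀ − E₀ = 210.6784 − 102.788363 = 107.890037
spread = −(1/T)·ln(B₀/D) − r = −(1/4.1393)·ln(107.890037/180.8234) − 0.0764 = 0.04835741
in basis points: 0.04835741 × 10⁴ = 483.5741 bp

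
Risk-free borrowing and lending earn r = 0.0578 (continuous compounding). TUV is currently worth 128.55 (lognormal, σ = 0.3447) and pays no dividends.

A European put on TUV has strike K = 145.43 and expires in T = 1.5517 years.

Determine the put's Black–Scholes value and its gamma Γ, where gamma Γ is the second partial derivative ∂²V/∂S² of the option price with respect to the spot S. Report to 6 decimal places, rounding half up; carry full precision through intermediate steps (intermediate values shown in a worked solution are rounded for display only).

price = 24.496418
Γ = 0.007161

σ√T = 0.3447·√1.5517 = 0.429383
d₁ = (ln(S/K) + (r+σ²/2)T) / (σ√T) = (ln(128.55/145.43) + (0.0578+0.3447²/2)·1.5517) / 0.429383 = (-0.123377 + 0.181873) / 0.429383 = 0.136233
d₂ = d₁ − σ√T = 0.136233 − 0.429383 = -0.293150
e^{−rT} = 0.914216
N(−d₁) = 0.445818,  N(−d₂) = 0.615296
Put price V = K·e^{−rT}·N(−d₂) − S·N(−d₁) = 81.806373 − 57.309955 = 24.496418
φ(d₁) = (1/√(2π))·e^{−d₁²/2} = 0.395257
Γ = φ(d₁) / (S·σ·√T) = 0.007161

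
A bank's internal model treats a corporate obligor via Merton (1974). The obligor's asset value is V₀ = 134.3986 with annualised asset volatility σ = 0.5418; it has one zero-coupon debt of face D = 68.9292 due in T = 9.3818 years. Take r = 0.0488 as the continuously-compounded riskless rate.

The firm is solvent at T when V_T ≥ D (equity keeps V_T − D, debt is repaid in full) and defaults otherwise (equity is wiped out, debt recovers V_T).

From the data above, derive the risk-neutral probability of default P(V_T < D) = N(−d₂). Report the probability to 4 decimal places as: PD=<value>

PD=0.5602

Equity is a call on the firm's assets struck at D = 68.9292:
d₁ = [ln(V₀/D) + (r + σ²/2)T] / (σ√T)
   = [ln(134.3986/68.9292) + (0.0488 + 0.5·0.5418²)·9.3818] / (0.5418·√9.3818)
   = [0.667730 + 1.834833] / 1.659518 = 1.508005
d₂ = d₁ − σ√T = 1.508005 − 1.659518 = -0.151513
risk-neutral PD = N(−d₂) = N(0.151513) = 0.560215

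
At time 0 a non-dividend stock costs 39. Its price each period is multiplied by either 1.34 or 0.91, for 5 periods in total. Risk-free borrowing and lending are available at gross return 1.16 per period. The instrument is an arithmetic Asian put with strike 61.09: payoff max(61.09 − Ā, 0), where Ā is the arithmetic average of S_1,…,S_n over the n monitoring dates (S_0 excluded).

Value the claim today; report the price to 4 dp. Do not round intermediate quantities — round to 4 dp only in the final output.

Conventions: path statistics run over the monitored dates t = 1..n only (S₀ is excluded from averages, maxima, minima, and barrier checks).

price = 3.2860

No-arbitrage gives p* = (R−d)/(u−d) = 0.5814: enumerate every path, weight its payoff by its p*-probability, and discount by R^5.
Enumerate all 2^5 = 32 price paths (U = up ×1.34, D = down ×0.91); each path with k up-moves has probability p*^k·(1−p*)^(5−k).
DDDDD: Ā=29.6513, payoff=31.4387, prob=0.012853
UDDDD: Ā=43.6624, payoff=17.4276, prob=0.017852
DUDDD: Ā=40.3084, payoff=20.7816, prob=0.017852
UUDDD: Ā=59.3552, payoff=1.7348, prob=0.024794
DDUDD: Ā=37.2563, payoff=23.8337, prob=0.017852
UDUDD: Ā=54.8609, payoff=6.2291, prob=0.024794
DUUDD: Ā=51.5069, payoff=9.5831, prob=0.024794
UUUDD: Ā=75.8453, payoff=0.0000, prob=0.034437
DDDUD: Ā=34.4788, payoff=26.6112, prob=0.017852
UDDUD: Ā=50.7710, payoff=10.3190, prob=0.024794
DUDUD: Ā=47.4170, payoff=13.6730, prob=0.024794
UUDUD: Ā=69.8228, payoff=0.0000, prob=0.034437
DDUUD: Ā=44.3649, payoff=16.7251, prob=0.024794
UDUUD: Ā=65.3285, payoff=0.0000, prob=0.034437
DUUUD: Ā=61.9745, payoff=0.0000, prob=0.034437
UUUUD: Ā=91.2591, payoff=0.0000, prob=0.047829
DDDDU: Ā=31.9513, payoff=29.1387, prob=0.017852
UDDDU: Ā=47.0492, payoff=14.0408, prob=0.024794
DUDDU: Ā=43.6952, payoff=17.3948, prob=0.024794
UUDDU: Ā=64.3424, payoff=0.0000, prob=0.034437
DDUDU: Ā=40.6431, payoff=20.4469, prob=0.024794
UDUDU: Ā=59.8481, payoff=1.2419, prob=0.034437
DUUDU: Ā=56.4941, payoff=4.5959, prob=0.034437
UUUDU: Ā=83.1890, payoff=0.0000, prob=0.047829
DDDUU: Ā=37.8656, payoff=23.2244, prob=0.024794
UDDUU: Ā=55.7582, payoff=5.3318, prob=0.034437
DUDUU: Ā=52.4042, payoff=8.6858, prob=0.034437
UUDUU: Ā=77.1666, payoff=0.0000, prob=0.047829
DDUUU: Ā=49.3520, payoff=11.7380, prob=0.034437
UDUUU: Ā=72.6722, payoff=0.0000, prob=0.047829
DUUUU: Ā=69.3182, payoff=0.0000, prob=0.047829
UUUUU: Ā=102.0730, payoff=0.0000, prob=0.066429
Price = Σ prob·payoff / R^5 = 6.901783 / 2.100342 = 3.2860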